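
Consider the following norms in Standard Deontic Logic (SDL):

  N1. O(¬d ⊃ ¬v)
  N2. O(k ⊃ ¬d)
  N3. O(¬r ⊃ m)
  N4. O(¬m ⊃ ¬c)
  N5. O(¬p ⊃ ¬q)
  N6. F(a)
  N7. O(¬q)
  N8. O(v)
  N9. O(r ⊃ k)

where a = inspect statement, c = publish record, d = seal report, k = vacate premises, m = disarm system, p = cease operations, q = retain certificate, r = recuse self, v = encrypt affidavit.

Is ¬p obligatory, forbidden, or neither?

Neither

Premise 5 is O(¬p ⊃ ¬q); even if O(¬q) held, inferring O(¬p) would be affirming the consequent — invalid.
No premise or chain of K-axiom applications forces O(¬p), and none forces O(p). So ¬p is neither obligatory nor forbidden under these norms.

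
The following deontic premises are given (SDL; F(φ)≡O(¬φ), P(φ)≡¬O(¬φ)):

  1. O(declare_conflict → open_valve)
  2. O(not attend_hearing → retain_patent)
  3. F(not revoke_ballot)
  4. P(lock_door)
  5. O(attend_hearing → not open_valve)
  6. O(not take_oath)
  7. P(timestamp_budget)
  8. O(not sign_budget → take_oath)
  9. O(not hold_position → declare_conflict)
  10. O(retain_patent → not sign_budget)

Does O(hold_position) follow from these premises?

Premise 6 gives O(not take_oath).
Premise 8, O(not sign_budget → take_oath), contraposes to O(not take_oath → sign_budget); with O(not take_oath) we get O(sign_budget).
Premise 10, O(retain_patent → not sign_budget), contraposes to O(sign_budget → not retain_patent); with O(sign_budget) we get O(not retain_patent).
Premise 2 is O(not attend_hearing → retain_patent); contrapositively O(not retain_patent → attend_hearing). Since O(not retain_patent) holds, K gives O(attend_hearing).
Applying K to premise 5 (O(attend_hearing → not open_valve)) and O(attend_hearing) yields O(not open_valve).
Premise 1, O(declare_conflict → open_valve), contraposes to O(not open_valve → not declare_conflict); with O(not open_valve) we get O(not declare_conflict).
Premise 9, O(not hold_position → declare_conflict), contraposes to O(not declare_conflict → hold_position); with O(not declare_conflict) we get O(hold_position).
Premises 3, 4, 7 do not contribute to this derivation.
So O(hold_position) follows.

Yes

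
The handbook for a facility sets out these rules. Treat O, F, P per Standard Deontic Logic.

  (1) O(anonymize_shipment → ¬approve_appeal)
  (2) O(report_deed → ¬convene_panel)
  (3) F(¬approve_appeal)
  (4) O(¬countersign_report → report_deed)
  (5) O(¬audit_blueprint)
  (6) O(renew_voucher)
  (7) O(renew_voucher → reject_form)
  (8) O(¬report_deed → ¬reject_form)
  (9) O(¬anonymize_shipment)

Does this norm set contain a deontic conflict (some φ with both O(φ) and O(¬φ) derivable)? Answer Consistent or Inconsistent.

Consistent

Premise 1 is O(anonymize_shipment → ¬approve_appeal), but O(anonymize_shipment) is not derivable from the premises, so it does not yield O(¬approve_appeal).
So O(¬approve_appeal) is not derivable, and the apparent clash with O(approve_appeal) does not arise.
A world satisfying every obligation exists (e.g. anonymize_shipment=false, approve_appeal=true, audit_blueprint=false, convene_panel=false, countersign_report=false, reject_form=true, renew_voucher=true, report_deed=true); no atom is both obligatory and forbidden, so the set is consistent.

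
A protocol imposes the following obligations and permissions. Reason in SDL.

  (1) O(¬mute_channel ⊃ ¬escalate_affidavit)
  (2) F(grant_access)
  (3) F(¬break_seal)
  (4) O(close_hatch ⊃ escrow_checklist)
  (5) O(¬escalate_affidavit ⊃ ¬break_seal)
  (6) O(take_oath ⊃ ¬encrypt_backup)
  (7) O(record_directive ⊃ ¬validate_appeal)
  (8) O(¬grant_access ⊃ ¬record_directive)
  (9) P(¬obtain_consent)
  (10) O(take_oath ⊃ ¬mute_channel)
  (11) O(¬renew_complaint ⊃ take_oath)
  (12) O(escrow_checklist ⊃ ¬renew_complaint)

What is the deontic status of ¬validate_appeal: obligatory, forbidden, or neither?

Neither

Premise 7 is O(record_directive ⊃ ¬validate_appeal), but O(record_directive) is not derivable from the premises, so it does not yield O(¬validate_appeal).
No premise or chain of K-axiom applications forces O(¬validate_appeal), and none forces O(validate_appeal). So ¬validate_appeal is neither obligatory nor forbidden under these norms.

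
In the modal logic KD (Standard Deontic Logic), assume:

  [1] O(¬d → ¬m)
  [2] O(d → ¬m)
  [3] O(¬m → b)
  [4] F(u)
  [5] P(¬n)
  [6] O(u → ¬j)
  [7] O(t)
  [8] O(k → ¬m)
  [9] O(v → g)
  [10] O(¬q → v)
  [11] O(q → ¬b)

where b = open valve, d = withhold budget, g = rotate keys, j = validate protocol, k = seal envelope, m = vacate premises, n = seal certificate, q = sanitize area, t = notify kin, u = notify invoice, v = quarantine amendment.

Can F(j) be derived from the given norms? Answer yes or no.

Premise 6 is O(u → ¬j), but O(u) is not derivable from the premises, so it does not yield O(¬j).
No other premise forces O(¬j). An ideal world satisfying every premise can still have j true, so F(j) is not derivable.

No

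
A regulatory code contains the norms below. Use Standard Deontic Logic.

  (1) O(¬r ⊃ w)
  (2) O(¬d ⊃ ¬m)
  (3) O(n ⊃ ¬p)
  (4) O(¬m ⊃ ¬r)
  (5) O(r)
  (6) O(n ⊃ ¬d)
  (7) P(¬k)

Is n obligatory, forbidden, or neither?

Forbidden

Premise 5 states O(r) outright.
The contrapositive of premise 4 (O(¬m ⊃ ¬r)) is O(r ⊃ m), and O(r) is already established, so O(m).
Premise 2 is O(¬d ⊃ ¬m); contrapositively O(m ⊃ d). Since O(m) holds, K gives O(d).
Premise 6, O(n ⊃ ¬d), contraposes to O(d ⊃ ¬n); with O(d) we get O(¬n).
Premises 1, 3, 7 do not contribute to this derivation.
Thus O(¬n), which is F(n): n is forbidden.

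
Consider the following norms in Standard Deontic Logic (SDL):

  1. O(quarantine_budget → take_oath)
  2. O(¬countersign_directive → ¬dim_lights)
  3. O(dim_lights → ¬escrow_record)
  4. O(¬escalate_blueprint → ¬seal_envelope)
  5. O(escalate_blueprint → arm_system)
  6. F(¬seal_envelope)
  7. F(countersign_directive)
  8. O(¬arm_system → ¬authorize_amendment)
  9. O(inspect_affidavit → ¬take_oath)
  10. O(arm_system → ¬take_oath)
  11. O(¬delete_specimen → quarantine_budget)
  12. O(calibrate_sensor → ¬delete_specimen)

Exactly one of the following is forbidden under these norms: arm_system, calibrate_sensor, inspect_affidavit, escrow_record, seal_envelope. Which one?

F(¬seal_envelope) at premise 6 means O(seal_envelope).
Premise 4, O(¬escalate_blueprint → ¬seal_envelope), contraposes to O(seal_envelope → escalate_blueprint); with O(seal_envelope) we get O(escalate_blueprint).
With premise 5, O(escalate_blueprint → arm_system), the K-axiom yields O(arm_system).
With premise 10, O(arm_system → ¬take_oath), the K-axiom yields O(¬take_oath).
Premise 1 is O(quarantine_budget → take_oath); contrapositively O(¬take_oath → ¬quarantine_budget). Since O(¬take_oath) holds, K gives O(¬quarantine_budget).
Premise 11, O(¬delete_specimen → quarantine_budget), contraposes to O(¬quarantine_budget → delete_specimen); with O(¬quarantine_budget) we get O(delete_specimen).
Premise 12 is O(calibrate_sensor → ¬delete_specimen); contrapositively O(delete_specimen → ¬calibrate_sensor). Since O(delete_specimen) holds, K gives O(¬calibrate_sensor).
So O(¬calibrate_sensor) holds, i.e. calibrate_sensor is forbidden. None of the other listed options is forbidden under the premises.

calibrate_sensor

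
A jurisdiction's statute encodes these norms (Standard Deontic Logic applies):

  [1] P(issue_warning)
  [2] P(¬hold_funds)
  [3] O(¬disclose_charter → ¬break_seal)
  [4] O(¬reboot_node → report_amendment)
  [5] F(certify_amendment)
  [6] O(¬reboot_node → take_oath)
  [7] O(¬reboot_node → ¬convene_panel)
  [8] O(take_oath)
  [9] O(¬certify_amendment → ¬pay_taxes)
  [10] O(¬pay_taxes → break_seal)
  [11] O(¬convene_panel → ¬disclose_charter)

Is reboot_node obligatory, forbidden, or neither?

Premise 5, F(certify_amendment), is equivalent to O(¬certify_amendment).
Applying K to premise 9 (O(¬certify_amendment → ¬pay_taxes)) and O(¬certify_amendment) yields O(¬pay_taxes).
Premise 10 is O(¬pay_taxes → break_seal); since O(¬pay_taxes), deontic closure gives O(break_seal).
Premise 3, O(¬disclose_charter → ¬break_seal), contraposes to O(break_seal → disclose_charter); with O(break_seal) we get O(disclose_charter).
The contrapositive of premise 11 (O(¬convene_panel → ¬disclose_charter)) is O(disclose_charter → convene_panel), and O(disclose_charter) is already established, so O(convene_panel).
Premise 7, O(¬reboot_node → ¬convene_panel), contraposes to O(convene_panel → reboot_node); with O(convene_panel) we get O(reboot_node).
Premises 1, 2, 4, 6, 8 do not contribute to this derivation.
Hence reboot_node is obligatory.

Obligatory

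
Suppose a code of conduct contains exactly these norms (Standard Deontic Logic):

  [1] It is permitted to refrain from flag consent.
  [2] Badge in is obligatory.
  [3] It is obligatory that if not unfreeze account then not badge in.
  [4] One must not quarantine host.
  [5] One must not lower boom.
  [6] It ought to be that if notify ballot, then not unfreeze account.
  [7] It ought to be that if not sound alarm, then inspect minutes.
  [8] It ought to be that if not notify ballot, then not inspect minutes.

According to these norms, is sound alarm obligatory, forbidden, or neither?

Premise 2 states O(badge_in) outright.
Premise 3, O(¬unfreeze_account → ¬badge_in), contraposes to O(badge_in → unfreeze_account); with O(badge_in) we get O(unfreeze_account).
Premise 6 is O(notify_ballot → ¬unfreeze_account); contrapositively O(unfreeze_account → ¬notify_ballot). Since O(unfreeze_account) holds, K gives O(¬notify_ballot).
From O(¬notify_ballot) and premise 8, O(¬notify_ballot → ¬inspect_minutes), we obtain O(¬inspect_minutes).
Premise 7 is O(¬sound_alarm → inspect_minutes); contrapositively O(¬inspect_minutes → sound_alarm). Since O(¬inspect_minutes) holds, K gives O(sound_alarm).
Premises 1, 4, 5 do not contribute to this derivation.
Hence sound_alarm is obligatory.

Obligatory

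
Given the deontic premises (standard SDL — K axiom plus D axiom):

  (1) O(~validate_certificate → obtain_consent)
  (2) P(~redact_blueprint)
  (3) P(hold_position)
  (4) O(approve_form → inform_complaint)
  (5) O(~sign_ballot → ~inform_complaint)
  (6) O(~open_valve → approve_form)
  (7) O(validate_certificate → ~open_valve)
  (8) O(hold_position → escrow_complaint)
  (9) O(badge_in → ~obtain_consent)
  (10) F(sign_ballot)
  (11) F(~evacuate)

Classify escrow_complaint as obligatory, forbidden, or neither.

Premise 8 is O(hold_position → escrow_complaint), but O(hold_position) is not derivable from the premises (the permission P(hold_position) asserts only ~O(~hold_position), not O(hold_position)), so it does not yield O(escrow_complaint).
No premise or chain of K-axiom applications forces O(escrow_complaint), and none forces O(~escrow_complaint). So escrow_complaint is neither obligatory nor forbidden under these norms.

Neither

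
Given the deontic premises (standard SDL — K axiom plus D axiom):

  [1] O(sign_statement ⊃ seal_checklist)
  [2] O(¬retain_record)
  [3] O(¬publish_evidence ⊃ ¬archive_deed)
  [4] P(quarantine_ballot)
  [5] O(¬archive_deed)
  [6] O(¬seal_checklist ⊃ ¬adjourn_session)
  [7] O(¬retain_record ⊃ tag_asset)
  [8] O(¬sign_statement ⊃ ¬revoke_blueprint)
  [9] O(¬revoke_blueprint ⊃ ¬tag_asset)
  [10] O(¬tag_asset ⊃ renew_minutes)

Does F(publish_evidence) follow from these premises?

No

Premise 3 is O(¬publish_evidence ⊃ ¬archive_deed); even if O(¬archive_deed) held, inferring O(¬publish_evidence) would be affirming the consequent — invalid.
No other premise forces O(¬publish_evidence). An ideal world satisfying every premise can still have publish_evidence true, so F(publish_evidence) is not derivable.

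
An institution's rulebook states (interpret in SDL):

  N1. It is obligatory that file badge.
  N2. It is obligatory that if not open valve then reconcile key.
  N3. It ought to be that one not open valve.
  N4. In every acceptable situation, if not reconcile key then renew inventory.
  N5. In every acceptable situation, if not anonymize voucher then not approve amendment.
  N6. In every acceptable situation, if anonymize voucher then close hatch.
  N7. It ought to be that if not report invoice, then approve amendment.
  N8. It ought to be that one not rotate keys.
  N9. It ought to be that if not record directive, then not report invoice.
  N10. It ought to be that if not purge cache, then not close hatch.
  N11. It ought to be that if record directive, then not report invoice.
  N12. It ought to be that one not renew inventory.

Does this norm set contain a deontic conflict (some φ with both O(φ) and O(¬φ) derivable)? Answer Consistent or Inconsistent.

Consistent

Premise 4 is O(¬reconcile_key → renew_inventory), but O(¬reconcile_key) is not derivable from the premises, so it does not yield O(renew_inventory).
So O(renew_inventory) is not derivable, and the apparent clash with O(¬renew_inventory) does not arise.
A world satisfying every obligation exists (e.g. anonymize_voucher=true, approve_amendment=true, close_hatch=true, file_badge=true, open_valve=false, purge_cache=true, reconcile_key=true, record_directive=false, renew_inventory=false, report_invoice=false, rotate_keys=false); no atom is both obligatory and forbidden, so the set is consistent.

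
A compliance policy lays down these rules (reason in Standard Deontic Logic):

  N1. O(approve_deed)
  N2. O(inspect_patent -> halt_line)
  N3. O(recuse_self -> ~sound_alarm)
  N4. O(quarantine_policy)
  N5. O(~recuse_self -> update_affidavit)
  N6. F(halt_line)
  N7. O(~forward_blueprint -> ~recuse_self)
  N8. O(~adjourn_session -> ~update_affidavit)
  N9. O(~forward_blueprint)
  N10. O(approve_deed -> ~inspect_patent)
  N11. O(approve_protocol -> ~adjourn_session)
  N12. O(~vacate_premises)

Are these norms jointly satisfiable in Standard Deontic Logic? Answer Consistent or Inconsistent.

Premise 2 is O(inspect_patent -> halt_line), but O(inspect_patent) is not derivable from the premises, so it does not yield O(halt_line).
So O(halt_line) is not derivable, and the apparent clash with O(~halt_line) does not arise.
A world satisfying every obligation exists (e.g. adjourn_session=true, approve_deed=true, approve_protocol=false, forward_blueprint=false, halt_line=false, inspect_patent=false, quarantine_policy=true, recuse_self=false, sound_alarm=false, update_affidavit=true, vacate_premises=false); no atom is both obligatory and forbidden, so the set is consistent.

Consistent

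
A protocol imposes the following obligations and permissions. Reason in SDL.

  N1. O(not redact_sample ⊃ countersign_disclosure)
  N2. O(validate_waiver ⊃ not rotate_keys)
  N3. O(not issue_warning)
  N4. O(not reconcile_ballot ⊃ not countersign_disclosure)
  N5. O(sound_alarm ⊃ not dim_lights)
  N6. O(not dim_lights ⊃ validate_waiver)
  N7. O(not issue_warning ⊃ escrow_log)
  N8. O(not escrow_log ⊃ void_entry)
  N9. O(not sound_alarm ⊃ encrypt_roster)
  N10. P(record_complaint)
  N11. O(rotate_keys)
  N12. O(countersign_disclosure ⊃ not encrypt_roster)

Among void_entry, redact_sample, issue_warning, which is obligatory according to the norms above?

redact_sample

Premise 11 states O(rotate_keys) outright.
The contrapositive of premise 2 (O(validate_waiver ⊃ not rotate_keys)) is O(rotate_keys ⊃ not validate_waiver), and O(rotate_keys) is already established, so O(not validate_waiver).
The contrapositive of premise 6 (O(not dim_lights ⊃ validate_waiver)) is O(not validate_waiver ⊃ dim_lights), and O(not validate_waiver) is already established, so O(dim_lights).
Premise 5 is O(sound_alarm ⊃ not dim_lights); contrapositively O(dim_lights ⊃ not sound_alarm). Since O(dim_lights) holds, K gives O(not sound_alarm).
With premise 9, O(not sound_alarm ⊃ encrypt_roster), the K-axiom yields O(encrypt_roster).
Premise 12, O(countersign_disclosure ⊃ not encrypt_roster), contraposes to O(encrypt_roster ⊃ not countersign_disclosure); with O(encrypt_roster) we get O(not countersign_disclosure).
Premise 1, O(not redact_sample ⊃ countersign_disclosure), contraposes to O(not countersign_disclosure ⊃ redact_sample); with O(not countersign_disclosure) we get O(redact_sample).
So O(redact_sample) holds — redact_sample is obligatory. None of the other listed options is made obligatory by any chain of premises.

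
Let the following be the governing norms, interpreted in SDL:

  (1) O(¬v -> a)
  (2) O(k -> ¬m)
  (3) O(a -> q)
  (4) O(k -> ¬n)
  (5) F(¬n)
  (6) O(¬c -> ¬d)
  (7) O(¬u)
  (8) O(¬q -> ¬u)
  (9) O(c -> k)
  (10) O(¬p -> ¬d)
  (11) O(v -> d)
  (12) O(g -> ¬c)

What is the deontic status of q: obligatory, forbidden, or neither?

Obligatory

Premise 5, F(¬n), is equivalent to O(n).
The contrapositive of premise 4 (O(k -> ¬n)) is O(n -> ¬k), and O(n) is already established, so O(¬k).
Premise 9, O(c -> k), contraposes to O(¬k -> ¬c); with O(¬k) we get O(¬c).
Premise 6 is O(¬c -> ¬d); since O(¬c), deontic closure gives O(¬d).
The contrapositive of premise 11 (O(v -> d)) is O(¬d -> ¬v), and O(¬d) is already established, so O(¬v).
With premise 1, O(¬v -> a), the K-axiom yields O(a).
With premise 3, O(a -> q), the K-axiom yields O(q).
Premises 2, 7, 8, 10, 12 do not contribute to this derivation.
Hence q is obligatory.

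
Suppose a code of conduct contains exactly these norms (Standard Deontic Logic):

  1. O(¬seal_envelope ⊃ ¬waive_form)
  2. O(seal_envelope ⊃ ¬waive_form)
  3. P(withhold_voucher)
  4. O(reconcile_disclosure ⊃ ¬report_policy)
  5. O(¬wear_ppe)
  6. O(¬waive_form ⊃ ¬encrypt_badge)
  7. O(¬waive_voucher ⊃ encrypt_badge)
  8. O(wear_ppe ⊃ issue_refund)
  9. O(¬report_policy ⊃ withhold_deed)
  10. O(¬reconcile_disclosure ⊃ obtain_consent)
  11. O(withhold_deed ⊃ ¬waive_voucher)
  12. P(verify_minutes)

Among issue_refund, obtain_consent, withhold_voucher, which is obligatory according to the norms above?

By case analysis on ¬seal_envelope: premise 1 gives O(¬seal_envelope ⊃ ¬waive_form) and premise 2 gives O(seal_envelope ⊃ ¬waive_form), so O(¬waive_form) either way.
With premise 6, O(¬waive_form ⊃ ¬encrypt_badge), the K-axiom yields O(¬encrypt_badge).
Premise 7, O(¬waive_voucher ⊃ encrypt_badge), contraposes to O(¬encrypt_badge ⊃ waive_voucher); with O(¬encrypt_badge) we get O(waive_voucher).
Premise 11, O(withhold_deed ⊃ ¬waive_voucher), contraposes to O(waive_voucher ⊃ ¬withhold_deed); with O(waive_voucher) we get O(¬withhold_deed).
Premise 9, O(¬report_policy ⊃ withhold_deed), contraposes to O(¬withhold_deed ⊃ report_policy); with O(¬withhold_deed) we get O(report_policy).
Premise 4, O(reconcile_disclosure ⊃ ¬report_policy), contraposes to O(report_policy ⊃ ¬reconcile_disclosure); with O(report_policy) we get O(¬reconcile_disclosure).
With premise 10, O(¬reconcile_disclosure ⊃ obtain_consent), the K-axiom yields O(obtain_consent).
So O(obtain_consent) holds — obtain_consent is obligatory. None of the other listed options is made obligatory by any chain of premises.

obtain_consent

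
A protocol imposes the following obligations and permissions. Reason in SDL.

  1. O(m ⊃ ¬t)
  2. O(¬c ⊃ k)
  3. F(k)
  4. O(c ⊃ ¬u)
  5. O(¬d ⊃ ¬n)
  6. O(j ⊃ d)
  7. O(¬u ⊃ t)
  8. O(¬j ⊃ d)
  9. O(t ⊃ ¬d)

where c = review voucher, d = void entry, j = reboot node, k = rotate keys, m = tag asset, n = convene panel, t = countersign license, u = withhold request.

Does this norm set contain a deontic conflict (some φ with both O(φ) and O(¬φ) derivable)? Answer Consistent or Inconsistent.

Inconsistent

Premises 6 and 8 are O(j ⊃ d) and O(¬j ⊃ d); every ideal world satisfies j or ¬j, so in either case d holds — hence O(d).
Premise 9, O(t ⊃ ¬d), contraposes to O(d ⊃ ¬t); with O(d) we get O(¬t).
Premise 7 is O(¬u ⊃ t); contrapositively O(¬t ⊃ u). Since O(¬t) holds, K gives O(u).
Premise 4 is O(c ⊃ ¬u); contrapositively O(u ⊃ ¬c). Since O(u) holds, K gives O(¬c).
With premise 2, O(¬c ⊃ k), the K-axiom yields O(k).
Yet premise 3 is F(k), i.e. O(¬k).
We now have both O(k) and O(¬k) — k is simultaneously obligatory and forbidden, violating the D-axiom.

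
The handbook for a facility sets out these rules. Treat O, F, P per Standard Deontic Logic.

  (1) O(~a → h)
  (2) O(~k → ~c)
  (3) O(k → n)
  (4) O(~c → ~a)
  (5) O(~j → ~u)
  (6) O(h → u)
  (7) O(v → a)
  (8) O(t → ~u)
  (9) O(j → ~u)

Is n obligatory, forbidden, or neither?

By case analysis on ~j: premise 5 gives O(~j → ~u) and premise 9 gives O(j → ~u), so O(~u) either way.
The contrapositive of premise 6 (O(h → u)) is O(~u → ~h), and O(~u) is already established, so O(~h).
Premise 1, O(~a → h), contraposes to O(~h → a); with O(~h) we get O(a).
The contrapositive of premise 4 (O(~c → ~a)) is O(a → c), and O(a) is already established, so O(c).
Premise 2, O(~k → ~c), contraposes to O(c → k); with O(c) we get O(k).
Applying K to premise 3 (O(k → n)) and O(k) yields O(n).
Premises 7, 8 do not contribute to this derivation.
Hence n is obligatory.

Obligatory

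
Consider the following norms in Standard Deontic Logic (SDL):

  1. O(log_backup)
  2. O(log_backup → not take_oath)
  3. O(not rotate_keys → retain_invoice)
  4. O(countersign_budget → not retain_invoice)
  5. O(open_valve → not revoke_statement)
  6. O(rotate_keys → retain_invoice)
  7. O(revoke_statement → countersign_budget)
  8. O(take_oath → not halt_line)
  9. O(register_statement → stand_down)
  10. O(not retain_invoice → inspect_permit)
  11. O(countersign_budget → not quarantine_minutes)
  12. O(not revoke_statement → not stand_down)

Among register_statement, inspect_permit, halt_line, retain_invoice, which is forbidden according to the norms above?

register_statement

Premises 3 and 6 are O(not rotate_keys → retain_invoice) and O(rotate_keys → retain_invoice); every ideal world satisfies not rotate_keys or rotate_keys, so in either case retain_invoice holds — hence O(retain_invoice).
Premise 4, O(countersign_budget → not retain_invoice), contraposes to O(retain_invoice → not countersign_budget); with O(retain_invoice) we get O(not countersign_budget).
The contrapositive of premise 7 (O(revoke_statement → countersign_budget)) is O(not countersign_budget → not revoke_statement), and O(not countersign_budget) is already established, so O(not revoke_statement).
Applying K to premise 12 (O(not revoke_statement → not stand_down)) and O(not revoke_statement) yields O(not stand_down).
Premise 9, O(register_statement → stand_down), contraposes to O(not stand_down → not register_statement); with O(not stand_down) we get O(not register_statement).
So O(not register_statement) holds, i.e. register_statement is forbidden. None of the other listed options is forbidden under the premises.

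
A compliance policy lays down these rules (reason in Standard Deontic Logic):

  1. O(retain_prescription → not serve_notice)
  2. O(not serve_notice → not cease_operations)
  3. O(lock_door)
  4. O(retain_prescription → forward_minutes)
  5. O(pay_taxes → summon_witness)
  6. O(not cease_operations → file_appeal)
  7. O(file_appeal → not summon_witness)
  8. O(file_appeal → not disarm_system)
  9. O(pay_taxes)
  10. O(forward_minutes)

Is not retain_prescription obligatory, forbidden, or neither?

Obligatory

Premise 9 states O(pay_taxes) outright.
Premise 5 is O(pay_taxes → summon_witness); since O(pay_taxes), deontic closure gives O(summon_witness).
Premise 7 is O(file_appeal → not summon_witness); contrapositively O(summon_witness → not file_appeal). Since O(summon_witness) holds, K gives O(not file_appeal).
Premise 6 is O(not cease_operations → file_appeal); contrapositively O(not file_appeal → cease_operations). Since O(not file_appeal) holds, K gives O(cease_operations).
Premise 2, O(not serve_notice → not cease_operations), contraposes to O(cease_operations → serve_notice); with O(cease_operations) we get O(serve_notice).
Premise 1 is O(retain_prescription → not serve_notice); contrapositively O(serve_notice → not retain_prescription). Since O(serve_notice) holds, K gives O(not retain_prescription).
Premises 3, 4, 8, 10 do not contribute to this derivation.
Hence not retain_prescription is obligatory.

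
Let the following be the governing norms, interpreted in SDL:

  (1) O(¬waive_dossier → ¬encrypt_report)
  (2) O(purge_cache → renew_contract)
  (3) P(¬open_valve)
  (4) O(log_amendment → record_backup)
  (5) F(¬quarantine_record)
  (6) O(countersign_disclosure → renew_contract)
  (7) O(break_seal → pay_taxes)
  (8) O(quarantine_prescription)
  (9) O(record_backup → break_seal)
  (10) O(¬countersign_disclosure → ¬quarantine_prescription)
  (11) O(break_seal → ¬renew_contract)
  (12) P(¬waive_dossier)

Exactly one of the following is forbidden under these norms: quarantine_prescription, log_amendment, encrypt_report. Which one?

From premise 8 we have O(quarantine_prescription).
Premise 10, O(¬countersign_disclosure → ¬quarantine_prescription), contraposes to O(quarantine_prescription → countersign_disclosure); with O(quarantine_prescription) we get O(countersign_disclosure).
With premise 6, O(countersign_disclosure → renew_contract), the K-axiom yields O(renew_contract).
The contrapositive of premise 11 (O(break_seal → ¬renew_contract)) is O(renew_contract → ¬break_seal), and O(renew_contract) is already established, so O(¬break_seal).
The contrapositive of premise 9 (O(record_backup → break_seal)) is O(¬break_seal → ¬record_backup), and O(¬break_seal) is already established, so O(¬record_backup).
The contrapositive of premise 4 (O(log_amendment → record_backup)) is O(¬record_backup → ¬log_amendment), and O(¬record_backup) is already established, so O(¬log_amendment).
So O(¬log_amendment) holds, i.e. log_amendment is forbidden. None of the other listed options is forbidden under the premises.

log_amendment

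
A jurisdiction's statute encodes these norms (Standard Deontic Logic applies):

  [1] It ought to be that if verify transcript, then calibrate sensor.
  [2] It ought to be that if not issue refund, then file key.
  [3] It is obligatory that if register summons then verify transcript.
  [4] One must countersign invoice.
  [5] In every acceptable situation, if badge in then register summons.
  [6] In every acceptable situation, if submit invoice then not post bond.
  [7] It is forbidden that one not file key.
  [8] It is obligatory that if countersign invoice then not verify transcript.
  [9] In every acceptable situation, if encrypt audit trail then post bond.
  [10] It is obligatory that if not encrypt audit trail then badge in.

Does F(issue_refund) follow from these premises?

Premise 2 is O(¬issue_refund → file_key); even if O(file_key) held, inferring O(¬issue_refund) would be affirming the consequent — invalid.
No other premise forces O(¬issue_refund). An ideal world satisfying every premise can still have issue_refund true, so F(issue_refund) is not derivable.

No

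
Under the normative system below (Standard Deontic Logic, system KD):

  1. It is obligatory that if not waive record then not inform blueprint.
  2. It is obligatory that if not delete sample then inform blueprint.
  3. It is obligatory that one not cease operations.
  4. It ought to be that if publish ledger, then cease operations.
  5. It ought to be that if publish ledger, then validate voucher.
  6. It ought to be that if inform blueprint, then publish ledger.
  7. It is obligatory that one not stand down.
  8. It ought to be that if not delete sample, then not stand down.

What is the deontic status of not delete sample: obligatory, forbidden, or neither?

Premise 3 gives O(¬cease_operations).
The contrapositive of premise 4 (O(publish_ledger → cease_operations)) is O(¬cease_operations → ¬publish_ledger), and O(¬cease_operations) is already established, so O(¬publish_ledger).
Premise 6 is O(inform_blueprint → publish_ledger); contrapositively O(¬publish_ledger → ¬inform_blueprint). Since O(¬publish_ledger) holds, K gives O(¬inform_blueprint).
Premise 2, O(¬delete_sample → inform_blueprint), contraposes to O(¬inform_blueprint → delete_sample); with O(¬inform_blueprint) we get O(delete_sample).
Premises 1, 5, 7, 8 do not contribute to this derivation.
Thus O(delete_sample), which is F(¬delete_sample): ¬delete_sample is forbidden.

Forbidden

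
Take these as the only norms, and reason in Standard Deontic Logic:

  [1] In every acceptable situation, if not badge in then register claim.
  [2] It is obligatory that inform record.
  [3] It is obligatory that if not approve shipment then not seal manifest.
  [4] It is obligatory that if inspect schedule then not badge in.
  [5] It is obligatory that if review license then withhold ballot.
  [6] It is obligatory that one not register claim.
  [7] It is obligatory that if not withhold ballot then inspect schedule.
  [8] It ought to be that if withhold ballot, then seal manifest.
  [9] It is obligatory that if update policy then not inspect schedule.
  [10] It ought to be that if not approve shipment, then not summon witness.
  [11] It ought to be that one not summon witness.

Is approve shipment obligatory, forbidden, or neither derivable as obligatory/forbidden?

Premise 6 gives O(¬register_claim).
Premise 1, O(¬badge_in → register_claim), contraposes to O(¬register_claim → badge_in); with O(¬register_claim) we get O(badge_in).
Premise 4, O(inspect_schedule → ¬badge_in), contraposes to O(badge_in → ¬inspect_schedule); with O(badge_in) we get O(¬inspect_schedule).
Premise 7, O(¬withhold_ballot → inspect_schedule), contraposes to O(¬inspect_schedule → withhold_ballot); with O(¬inspect_schedule) we get O(withhold_ballot).
With premise 8, O(withhold_ballot → seal_manifest), the K-axiom yields O(seal_manifest).
Premise 3, O(¬approve_shipment → ¬seal_manifest), contraposes to O(seal_manifest → approve_shipment); with O(seal_manifest) we get O(approve_shipment).
Premises 2, 5, 9, 10, 11 do not contribute to this derivation.
Hence approve_shipment is obligatory.

Obligatory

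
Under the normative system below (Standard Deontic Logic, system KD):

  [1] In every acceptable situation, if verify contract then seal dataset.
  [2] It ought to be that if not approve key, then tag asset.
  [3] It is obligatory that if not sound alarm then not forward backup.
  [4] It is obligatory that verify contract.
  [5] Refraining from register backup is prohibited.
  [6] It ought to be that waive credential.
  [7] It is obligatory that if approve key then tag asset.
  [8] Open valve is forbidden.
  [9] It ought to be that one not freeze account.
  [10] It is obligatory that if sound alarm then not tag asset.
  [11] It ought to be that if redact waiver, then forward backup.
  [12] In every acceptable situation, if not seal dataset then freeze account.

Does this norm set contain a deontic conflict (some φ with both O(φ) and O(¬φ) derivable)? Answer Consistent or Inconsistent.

Consistent

Premise 12 is O(¬seal_dataset → freeze_account), but O(¬seal_dataset) is not derivable from the premises, so it does not yield O(freeze_account).
So O(freeze_account) is not derivable, and the apparent clash with O(¬freeze_account) does not arise.
A world satisfying every obligation exists (e.g. approve_key=false, forward_backup=false, freeze_account=false, open_valve=false, redact_waiver=false, register_backup=true, seal_dataset=true, sound_alarm=false, tag_asset=true, verify_contract=true, waive_credential=true); no atom is both obligatory and forbidden, so the set is consistent.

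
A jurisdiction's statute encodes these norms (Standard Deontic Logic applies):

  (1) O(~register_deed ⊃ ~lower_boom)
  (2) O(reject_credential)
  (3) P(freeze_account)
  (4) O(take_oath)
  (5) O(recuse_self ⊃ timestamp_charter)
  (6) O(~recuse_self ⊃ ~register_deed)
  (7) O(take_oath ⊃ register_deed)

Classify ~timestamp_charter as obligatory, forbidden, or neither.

From premise 4 we have O(take_oath).
With premise 7, O(take_oath ⊃ register_deed), the K-axiom yields O(register_deed).
Premise 6 is O(~recuse_self ⊃ ~register_deed); contrapositively O(register_deed ⊃ recuse_self). Since O(register_deed) holds, K gives O(recuse_self).
Premise 5 is O(recuse_self ⊃ timestamp_charter); since O(recuse_self), deontic closure gives O(timestamp_charter).
Premises 1, 2, 3 do not contribute to this derivation.
Thus O(timestamp_charter), which is F(~timestamp_charter): ~timestamp_charter is forbidden.

Forbidden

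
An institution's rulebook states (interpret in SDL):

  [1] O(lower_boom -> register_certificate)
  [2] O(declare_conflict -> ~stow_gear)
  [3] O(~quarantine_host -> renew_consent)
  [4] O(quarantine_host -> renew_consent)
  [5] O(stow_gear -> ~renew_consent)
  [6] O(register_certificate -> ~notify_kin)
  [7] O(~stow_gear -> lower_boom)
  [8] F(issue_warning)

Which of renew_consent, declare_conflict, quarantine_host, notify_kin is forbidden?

By case analysis on ~quarantine_host: premise 3 gives O(~quarantine_host -> renew_consent) and premise 4 gives O(quarantine_host -> renew_consent), so O(renew_consent) either way.
Premise 5, O(stow_gear -> ~renew_consent), contraposes to O(renew_consent -> ~stow_gear); with O(renew_consent) we get O(~stow_gear).
From O(~stow_gear) and premise 7, O(~stow_gear -> lower_boom), we obtain O(lower_boom).
With premise 1, O(lower_boom -> register_certificate), the K-axiom yields O(register_certificate).
Applying K to premise 6 (O(register_certificate -> ~notify_kin)) and O(register_certificate) yields O(~notify_kin).
So O(~notify_kin) holds, i.e. notify_kin is forbidden. None of the other listed options is forbidden under the premises.

notify_kin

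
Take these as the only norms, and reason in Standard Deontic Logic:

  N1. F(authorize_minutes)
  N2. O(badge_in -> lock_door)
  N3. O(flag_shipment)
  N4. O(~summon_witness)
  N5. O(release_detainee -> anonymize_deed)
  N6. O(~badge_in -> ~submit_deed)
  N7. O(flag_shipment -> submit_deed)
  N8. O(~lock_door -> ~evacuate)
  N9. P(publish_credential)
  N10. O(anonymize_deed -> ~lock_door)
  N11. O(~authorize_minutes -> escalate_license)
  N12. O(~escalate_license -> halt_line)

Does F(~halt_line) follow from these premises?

Premise 12 is O(~escalate_license -> halt_line), but O(~escalate_license) is not derivable from the premises, so it does not yield O(halt_line).
No other premise forces O(halt_line). An ideal world satisfying every premise can still have ~halt_line true, so F(~halt_line) is not derivable.

No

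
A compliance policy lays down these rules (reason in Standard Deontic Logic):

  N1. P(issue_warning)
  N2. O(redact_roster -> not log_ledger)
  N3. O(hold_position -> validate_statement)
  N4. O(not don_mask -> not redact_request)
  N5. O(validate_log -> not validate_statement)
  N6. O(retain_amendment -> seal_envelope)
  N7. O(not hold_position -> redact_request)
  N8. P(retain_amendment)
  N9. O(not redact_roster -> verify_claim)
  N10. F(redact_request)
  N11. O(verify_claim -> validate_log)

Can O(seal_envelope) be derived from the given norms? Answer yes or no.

Premise 6 is O(retain_amendment -> seal_envelope), but O(retain_amendment) is not derivable from the premises (the permission P(retain_amendment) asserts only not O(not retain_amendment), not O(retain_amendment)), so it does not yield O(seal_envelope).
No other premise forces O(seal_envelope). An ideal world satisfying every premise can still have seal_envelope false, so O(seal_envelope) is not derivable.

No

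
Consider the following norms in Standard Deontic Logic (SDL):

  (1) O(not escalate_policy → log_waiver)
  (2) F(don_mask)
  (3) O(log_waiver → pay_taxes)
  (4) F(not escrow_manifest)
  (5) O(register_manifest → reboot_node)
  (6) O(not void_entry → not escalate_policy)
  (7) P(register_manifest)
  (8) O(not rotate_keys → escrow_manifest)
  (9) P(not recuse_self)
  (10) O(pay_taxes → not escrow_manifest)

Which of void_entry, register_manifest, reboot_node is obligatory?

void_entry

Premise 4 is F(not escrow_manifest), i.e. O(escrow_manifest).
Premise 10 is O(pay_taxes → not escrow_manifest); contrapositively O(escrow_manifest → not pay_taxes). Since O(escrow_manifest) holds, K gives O(not pay_taxes).
Premise 3, O(log_waiver → pay_taxes), contraposes to O(not pay_taxes → not log_waiver); with O(not pay_taxes) we get O(not log_waiver).
Premise 1 is O(not escalate_policy → log_waiver); contrapositively O(not log_waiver → escalate_policy). Since O(not log_waiver) holds, K gives O(escalate_policy).
Premise 6 is O(not void_entry → not escalate_policy); contrapositively O(escalate_policy → void_entry). Since O(escalate_policy) holds, K gives O(void_entry).
So O(void_entry) holds — void_entry is obligatory. None of the other listed options is made obligatory by any chain of premises.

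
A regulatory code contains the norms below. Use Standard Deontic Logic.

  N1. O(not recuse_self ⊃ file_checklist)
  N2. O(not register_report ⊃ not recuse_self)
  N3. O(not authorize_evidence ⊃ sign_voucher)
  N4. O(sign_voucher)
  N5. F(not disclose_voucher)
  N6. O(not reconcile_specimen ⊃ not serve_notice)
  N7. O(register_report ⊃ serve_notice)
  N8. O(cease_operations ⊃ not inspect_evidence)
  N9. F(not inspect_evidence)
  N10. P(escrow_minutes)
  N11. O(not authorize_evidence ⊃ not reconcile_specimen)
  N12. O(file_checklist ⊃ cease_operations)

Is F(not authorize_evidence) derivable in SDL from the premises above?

Premise 9, F(not inspect_evidence), is equivalent to O(inspect_evidence).
Premise 8 is O(cease_operations ⊃ not inspect_evidence); contrapositively O(inspect_evidence ⊃ not cease_operations). Since O(inspect_evidence) holds, K gives O(not cease_operations).
Premise 12, O(file_checklist ⊃ cease_operations), contraposes to O(not cease_operations ⊃ not file_checklist); with O(not cease_operations) we get O(not file_checklist).
Premise 1 is O(not recuse_self ⊃ file_checklist); contrapositively O(not file_checklist ⊃ recuse_self). Since O(not file_checklist) holds, K gives O(recuse_self).
Premise 2 is O(not register_report ⊃ not recuse_self); contrapositively O(recuse_self ⊃ register_report). Since O(recuse_self) holds, K gives O(register_report).
Premise 7 is O(register_report ⊃ serve_notice); since O(register_report), deontic closure gives O(serve_notice).
The contrapositive of premise 6 (O(not reconcile_specimen ⊃ not serve_notice)) is O(serve_notice ⊃ reconcile_specimen), and O(serve_notice) is already established, so O(reconcile_specimen).
Premise 11 is O(not authorize_evidence ⊃ not reconcile_specimen); contrapositively O(reconcile_specimen ⊃ authorize_evidence). Since O(reconcile_specimen) holds, K gives O(authorize_evidence).
Premises 3, 4, 5, 10 do not contribute to this derivation.
So O(authorize_evidence) holds, i.e. F(not authorize_evidence). The claim follows.

Yes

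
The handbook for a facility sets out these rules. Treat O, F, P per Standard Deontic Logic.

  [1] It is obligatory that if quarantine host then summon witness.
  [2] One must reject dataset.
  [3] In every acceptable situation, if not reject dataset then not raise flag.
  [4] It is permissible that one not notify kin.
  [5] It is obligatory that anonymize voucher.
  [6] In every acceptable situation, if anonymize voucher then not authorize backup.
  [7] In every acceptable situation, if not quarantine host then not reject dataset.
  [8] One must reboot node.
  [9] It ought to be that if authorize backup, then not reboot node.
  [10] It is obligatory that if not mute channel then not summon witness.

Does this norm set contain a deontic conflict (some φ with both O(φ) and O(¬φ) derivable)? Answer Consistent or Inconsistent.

Consistent

Premise 9 is O(authorize_backup → ¬reboot_node), but O(authorize_backup) is not derivable from the premises, so it does not yield O(¬reboot_node).
So O(¬reboot_node) is not derivable, and the apparent clash with O(reboot_node) does not arise.
A world satisfying every obligation exists (e.g. anonymize_voucher=true, authorize_backup=false, mute_channel=true, notify_kin=false, quarantine_host=true, raise_flag=false, reboot_node=true, reject_dataset=true, summon_witness=true); no atom is both obligatory and forbidden, so the set is consistent.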